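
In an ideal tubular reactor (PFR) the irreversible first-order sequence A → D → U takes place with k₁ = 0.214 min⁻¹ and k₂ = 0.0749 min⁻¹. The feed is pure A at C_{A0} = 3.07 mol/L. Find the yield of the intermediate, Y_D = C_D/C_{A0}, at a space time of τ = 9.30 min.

0.556

For first-order series with pure A initially, C_D(τ) = k₁C_{A0}/(k₂−k₁)·(e^(−k₁τ) − e^(−k₂τ)).
e^(−k₁τ) = e^(−0.214×9.30) = e^(−1.990) = 0.1367; e^(−k₂τ) = e^(−0.6966) = 0.4983.
C_D = 0.214×3.07/(0.0749−0.214) × (0.1367−0.4983) = (-4.723)×(-0.3616) = 1.708 mol/L.
Y_D = C_D/C_{A0} = 1.708/3.07 = 0.556.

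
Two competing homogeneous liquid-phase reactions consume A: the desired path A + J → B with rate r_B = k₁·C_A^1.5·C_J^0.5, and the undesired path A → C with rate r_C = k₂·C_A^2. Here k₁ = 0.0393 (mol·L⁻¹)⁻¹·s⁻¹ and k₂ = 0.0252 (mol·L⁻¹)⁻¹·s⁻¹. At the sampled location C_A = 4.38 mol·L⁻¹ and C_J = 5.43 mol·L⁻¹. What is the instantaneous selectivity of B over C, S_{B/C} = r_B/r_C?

1.74

S_{B/C} = r_B/r_C = (k₁·C_A^1.5·C_J^0.5)/(k₂·C_A^2) = (k₁/k₂)·C_A^-0.5·C_J^0.5.
= (0.0393×4.380^1.5×5.430^0.5) / (0.0252×4.380^2) = 0.8395/0.4834 = 1.74.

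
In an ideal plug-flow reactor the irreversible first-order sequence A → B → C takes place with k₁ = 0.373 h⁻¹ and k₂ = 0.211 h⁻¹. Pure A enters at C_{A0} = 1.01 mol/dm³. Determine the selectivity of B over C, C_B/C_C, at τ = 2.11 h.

Solving the coupled first-order balances gives C_B(τ) = [k₁/(k₂−k₁)]·C_{A0}·(e^(−k₁τ) − e^(−k₂τ)).
e^(−k₁τ) = e^(−0.373×2.11) = e^(−0.7870) = 0.4552; e^(−k₂τ) = e^(−0.4452) = 0.6407.
C_B = 0.373×1.01/(0.211−0.373) × (0.4552−0.6407) = (-2.325)×(-0.1855) = 0.4314 mol/dm³.
C_A = C_{A0}e^(−k₁τ) = 0.4597 mol/dm³, so C_C = C_{A0}−C_A−C_B = 0.1189 mol/dm³; C_B/C_C = 3.63.

3.63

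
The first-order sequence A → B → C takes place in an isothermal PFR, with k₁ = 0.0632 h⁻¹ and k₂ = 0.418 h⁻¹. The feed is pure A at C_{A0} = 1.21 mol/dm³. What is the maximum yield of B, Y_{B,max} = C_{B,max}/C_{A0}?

0.108

For a first-order series the maximum intermediate yield is C_{B,max}/C_{A0} = (k₁/k₂)^[k₂/(k₂−k₁)].
= (0.0632/0.418)^(0.418/(0.418−0.0632)) = (0.1512)^(1.178) = 0.1080.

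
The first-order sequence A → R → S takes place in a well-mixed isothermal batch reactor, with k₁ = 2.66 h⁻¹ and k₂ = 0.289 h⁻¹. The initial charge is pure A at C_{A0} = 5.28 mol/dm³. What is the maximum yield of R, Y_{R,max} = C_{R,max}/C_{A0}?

0.763

At the optimum, C_{R,max}/C_{A0} = (k₁/k₂)^[k₂/(k₂−k₁)].
= (2.66/0.289)^(0.289/(0.289−2.66)) = (9.204)^(-0.1219) = 0.7630.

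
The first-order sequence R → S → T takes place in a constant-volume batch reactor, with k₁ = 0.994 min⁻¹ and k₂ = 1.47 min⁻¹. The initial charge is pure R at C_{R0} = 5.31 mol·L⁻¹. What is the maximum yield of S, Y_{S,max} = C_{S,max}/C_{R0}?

0.299

At the optimum, C_{S,max}/C_{R0} = (k₁/k₂)^[k₂/(k₂−k₁)].
= (0.994/1.47)^(1.47/(1.47−0.994)) = (0.6762)^(3.088) = 0.2987.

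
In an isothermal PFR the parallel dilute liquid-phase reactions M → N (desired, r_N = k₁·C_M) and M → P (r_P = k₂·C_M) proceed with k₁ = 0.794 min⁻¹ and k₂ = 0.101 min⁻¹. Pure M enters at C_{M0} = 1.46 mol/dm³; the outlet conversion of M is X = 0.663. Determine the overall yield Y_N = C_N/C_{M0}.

C_M = C_{M0}(1−X) = 0.4920 mol/dm³.
Both paths are first order in M, so the instantaneous fraction to N is constant: dC_N/d(−C_M) = k₁/(k₁+k₂) = 0.8872.
C_N = 0.8872·(C_{M0}−C_M) = 0.8872×0.9680 = 0.859 mol/dm³.
Y_N = C_N/C_{M0} = 0.8587/1.46 = 0.588.

0.588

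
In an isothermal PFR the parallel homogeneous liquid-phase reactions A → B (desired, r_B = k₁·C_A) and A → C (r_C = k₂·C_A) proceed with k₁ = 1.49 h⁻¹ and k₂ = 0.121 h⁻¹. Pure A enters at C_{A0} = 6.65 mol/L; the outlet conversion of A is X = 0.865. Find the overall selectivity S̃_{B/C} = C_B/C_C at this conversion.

12.3

C_A = C_{A0}(1−X) = 0.8978 mol/L.
Both paths are first order in A, so the instantaneous fraction to B is constant: dC_B/d(−C_A) = k₁/(k₁+k₂) = 0.9249.
C_B = 0.9249·(C_{A0}−C_A) = 0.9249×5.752 = 5.32 mol/L.
C_C = (C_{A0}−C_A)−C_B = 0.4320 mol/L; S̃_{B/C} = 5.320/0.4320 = 12.3.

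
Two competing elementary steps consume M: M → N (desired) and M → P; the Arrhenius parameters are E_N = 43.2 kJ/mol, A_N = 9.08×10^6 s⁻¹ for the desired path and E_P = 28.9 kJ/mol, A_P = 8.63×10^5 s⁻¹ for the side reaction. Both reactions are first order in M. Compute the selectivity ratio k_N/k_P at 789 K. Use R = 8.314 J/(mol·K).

1.19

Since both paths have the same order in M, the concentration cancels and S_{N/P} = k_N/k_P = (A_N/A_P)·exp[(E_P−E_N)/(RT)].
(E_P−E_N)/(RT) = (28.9−43.2)×10³/(8.314×789) = -14300/6560 = -2.180.
k_N/k_P = (9.08×10^6/8.63×10^5)·exp(-2.180) = 10.52 × 0.1130 = 1.19.
Since E_N > E_P, raising the temperature improves selectivity toward N.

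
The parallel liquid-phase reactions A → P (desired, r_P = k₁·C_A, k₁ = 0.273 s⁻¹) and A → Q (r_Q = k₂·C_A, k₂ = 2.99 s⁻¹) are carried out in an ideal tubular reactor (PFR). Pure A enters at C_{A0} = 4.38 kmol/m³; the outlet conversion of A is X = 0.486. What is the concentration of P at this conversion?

C_A = C_{A0}(1−X) = 2.251 kmol/m³.
Both paths are first order in A, so the instantaneous fraction to P is constant: dC_P/d(−C_A) = k₁/(k₁+k₂) = 0.08367.
C_P = 0.08367·(C_{A0}−C_A) = 0.08367×2.129 = 0.178 kmol/m³.

0.178 kmol/m³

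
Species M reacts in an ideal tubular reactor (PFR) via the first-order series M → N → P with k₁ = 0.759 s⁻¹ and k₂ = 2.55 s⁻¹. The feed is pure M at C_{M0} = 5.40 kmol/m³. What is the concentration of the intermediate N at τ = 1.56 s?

Solving the coupled first-order balances gives C_N(τ) = [k₁/(k₂−k₁)]·C_{M0}·(e^(−k₁τ) − e^(−k₂τ)).
e^(−k₁τ) = e^(−0.759×1.56) = e^(−1.184) = 0.3060; e^(−k₂τ) = e^(−3.978) = 0.01872.
C_N = 0.759×5.40/(2.55−0.759) × (0.3060−0.01872) = 2.288×0.2873 = 0.6575 kmol/m³.

0.658 kmol/m³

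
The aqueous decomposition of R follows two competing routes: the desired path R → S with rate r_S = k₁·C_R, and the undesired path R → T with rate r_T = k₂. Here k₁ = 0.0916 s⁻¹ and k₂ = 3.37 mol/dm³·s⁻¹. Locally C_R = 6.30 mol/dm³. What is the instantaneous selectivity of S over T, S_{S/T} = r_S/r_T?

0.171

S_{S/T} = r_S/r_T = (k₁·C_R)/(k₂) = (k₁/k₂)·C_R.
= (0.0916×6.300) / (3.37) = 0.5771/3.370 = 0.171.
Since the desired path is higher order in R, keeping C_R high (PFR or concentrated feed) favours S.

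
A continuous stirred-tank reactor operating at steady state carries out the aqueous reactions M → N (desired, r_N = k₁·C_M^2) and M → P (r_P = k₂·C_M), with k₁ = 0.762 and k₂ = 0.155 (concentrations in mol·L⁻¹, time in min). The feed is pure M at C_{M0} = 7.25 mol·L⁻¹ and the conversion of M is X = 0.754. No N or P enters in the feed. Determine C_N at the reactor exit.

4.91 mol·L⁻¹

Exit C_M = C_{M0}(1−X) = 7.25×0.246 = 1.784 mol·L⁻¹.
A CSTR operates uniformly at the exit composition, giving r_N = 2.424 and r_P = 0.2764 (each k·C_M^n at C_M = 1.784).
Fraction of consumed M going to N: r_N/(r_N+r_P) = 0.8976.
C_N = 0.8976·C_{M0}·X = 0.8976×7.25×0.754 = 4.91 mol·L⁻¹.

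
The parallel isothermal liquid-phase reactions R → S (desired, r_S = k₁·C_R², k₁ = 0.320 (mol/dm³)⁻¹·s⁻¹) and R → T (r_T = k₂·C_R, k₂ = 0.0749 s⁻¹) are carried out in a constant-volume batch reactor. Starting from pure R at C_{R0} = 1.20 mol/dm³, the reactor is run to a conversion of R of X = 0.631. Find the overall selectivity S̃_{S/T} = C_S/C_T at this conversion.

C_R = C_{R0}(1−X) = 0.4428 mol/dm³.
Along a PFR/batch, dC_T/dC_R = −r_T/(r_S+r_T) = −k₂/(k₂+k₁·C_R).
Integrating from C_{R0} to C_R: C_T = (0.0749/0.320)·ln[(0.0749+0.320·1.20)/(0.0749+0.320·0.443)] = 0.2341·ln(0.4589/0.2166) = 0.1757 mol/dm³.
Then C_S = (C_{R0}−C_R) − C_T = 0.7572 − 0.1757 = 0.5815 mol/dm³.
S̃_{S/T} = C_S/C_T = 0.5815/0.1757 = 3.31.

3.31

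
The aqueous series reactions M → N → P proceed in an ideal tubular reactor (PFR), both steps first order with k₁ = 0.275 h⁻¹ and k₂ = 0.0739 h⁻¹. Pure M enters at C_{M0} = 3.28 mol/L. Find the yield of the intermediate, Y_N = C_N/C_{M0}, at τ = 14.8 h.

Solving the coupled first-order balances gives C_N(τ) = [k₁/(k₂−k₁)]·C_{M0}·(e^(−k₁τ) − e^(−k₂τ)).
e^(−k₁τ) = e^(−0.275×14.8) = e^(−4.070) = 0.01708; e^(−k₂τ) = e^(−1.094) = 0.3350.
C_N = 0.275×3.28/(0.0739−0.275) × (0.01708−0.3350) = (-4.485)×(-0.3179) = 1.426 mol/L.
Y_N = C_N/C_{M0} = 1.426/3.28 = 0.435.

0.435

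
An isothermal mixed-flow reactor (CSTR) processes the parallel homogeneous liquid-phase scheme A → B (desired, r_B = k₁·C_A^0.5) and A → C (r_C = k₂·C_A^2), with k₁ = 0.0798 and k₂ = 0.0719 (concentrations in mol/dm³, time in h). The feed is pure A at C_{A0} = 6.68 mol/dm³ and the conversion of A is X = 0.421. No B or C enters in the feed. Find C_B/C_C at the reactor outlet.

0.146

Exit C_A = C_{A0}(1−X) = 6.68×0.579 = 3.868 mol/dm³.
Rates in a CSTR are evaluated at the outlet concentration: r_B = 0.0798×3.868^0.5 = 0.1569, r_C = 0.0719×3.868^2 = 1.076.
Overall selectivity = C_B/C_C = r_Bτ/(r_Cτ) = r_B/r_C = 0.146.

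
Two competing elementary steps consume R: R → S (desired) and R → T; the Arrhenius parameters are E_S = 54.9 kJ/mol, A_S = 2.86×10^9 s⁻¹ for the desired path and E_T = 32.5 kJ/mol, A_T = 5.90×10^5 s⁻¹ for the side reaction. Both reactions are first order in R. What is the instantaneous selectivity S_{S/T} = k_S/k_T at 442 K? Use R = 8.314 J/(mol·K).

With equal orders, S_{S/T} = k_S/k_T = (A_S/A_T)·exp[(E_T−E_S)/(RT)].
(E_T−E_S)/(RT) = (32.5−54.9)×10³/(8.314×442) = -22400/3675 = -6.096.
k_S/k_T = (2.86×10^9/5.90×10^5)·exp(-6.096) = 4847 × 0.002253 = 10.9.

10.9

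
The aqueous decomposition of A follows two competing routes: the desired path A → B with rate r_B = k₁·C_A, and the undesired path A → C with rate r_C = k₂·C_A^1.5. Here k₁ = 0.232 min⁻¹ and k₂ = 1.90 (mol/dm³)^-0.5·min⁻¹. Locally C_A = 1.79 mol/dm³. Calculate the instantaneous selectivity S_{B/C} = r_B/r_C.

0.0913

S_{B/C} = r_B/r_C = (k₁·C_A)/(k₂·C_A^1.5) = (k₁/k₂)·C_A^-0.5.
= (0.232×1.790) / (1.90×1.790^1.5) = 0.4153/4.550 = 0.0913.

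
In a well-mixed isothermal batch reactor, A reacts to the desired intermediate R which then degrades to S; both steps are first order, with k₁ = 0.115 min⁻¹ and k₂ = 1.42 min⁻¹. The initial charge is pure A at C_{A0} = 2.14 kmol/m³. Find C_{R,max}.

0.139 kmol/m³

For a first-order series the maximum intermediate yield is C_{R,max}/C_{A0} = (k₁/k₂)^[k₂/(k₂−k₁)].
= (0.115/1.42)^(1.42/(1.42−0.115)) = (0.08099)^(1.088) = 0.06490.
C_{R,max} = 0.06490×2.14 = 0.139 kmol/m³.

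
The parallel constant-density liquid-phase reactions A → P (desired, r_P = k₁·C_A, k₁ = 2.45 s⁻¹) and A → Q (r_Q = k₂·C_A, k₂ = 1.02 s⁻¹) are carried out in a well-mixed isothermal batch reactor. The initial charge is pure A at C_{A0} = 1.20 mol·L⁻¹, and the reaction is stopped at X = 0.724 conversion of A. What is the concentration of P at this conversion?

C_A = C_{A0}(1−X) = 0.3312 mol·L⁻¹.
Both paths are first order in A, so the instantaneous fraction to P is constant: dC_P/d(−C_A) = k₁/(k₁+k₂) = 0.7061.
C_P = 0.7061·(C_{A0}−C_A) = 0.7061×0.8688 = 0.613 mol·L⁻¹.

0.613 mol·L⁻¹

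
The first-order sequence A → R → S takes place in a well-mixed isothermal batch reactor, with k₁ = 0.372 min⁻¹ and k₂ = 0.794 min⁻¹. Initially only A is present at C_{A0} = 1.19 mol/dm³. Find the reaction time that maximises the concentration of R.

1.80 min

Setting dC_R/dt = 0 gives t_opt = ln(k₂/k₁)/(k₂−k₁).
= ln(0.794/0.372)/(0.794−0.372) = ln(2.134)/0.4220 = 0.7582/0.4220 = 1.80 min.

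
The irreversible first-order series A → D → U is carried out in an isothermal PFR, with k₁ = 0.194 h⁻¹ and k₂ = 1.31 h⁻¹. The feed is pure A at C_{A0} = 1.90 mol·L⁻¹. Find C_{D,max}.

0.202 mol·L⁻¹

For a first-order series the maximum intermediate yield is C_{D,max}/C_{A0} = (k₁/k₂)^[k₂/(k₂−k₁)].
= (0.194/1.31)^(1.31/(1.31−0.194)) = (0.1481)^(1.174) = 0.1063.
C_{D,max} = 0.1063×1.90 = 0.202 mol·L⁻¹.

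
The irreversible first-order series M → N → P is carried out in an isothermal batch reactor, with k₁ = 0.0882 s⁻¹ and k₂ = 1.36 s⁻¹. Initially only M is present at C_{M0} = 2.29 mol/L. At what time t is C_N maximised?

For first-order series the maximum of C_N occurs at t_opt = ln(k₂/k₁)/(k₂−k₁).
= ln(1.36/0.0882)/(1.36−0.0882) = ln(15.42)/1.272 = 2.736/1.272 = 2.15 s.

2.15 s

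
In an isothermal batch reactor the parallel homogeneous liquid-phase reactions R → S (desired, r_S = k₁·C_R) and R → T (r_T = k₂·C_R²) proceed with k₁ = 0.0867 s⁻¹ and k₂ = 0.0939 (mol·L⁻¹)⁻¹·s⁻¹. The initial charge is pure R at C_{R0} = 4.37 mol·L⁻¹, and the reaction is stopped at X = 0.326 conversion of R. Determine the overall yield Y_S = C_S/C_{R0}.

C_R = C_{R0}(1−X) = 2.945 mol·L⁻¹.
Along a PFR/batch, dC_S/dC_R = −r_S/(r_S+r_T) = −k₁/(k₁+k₂·C_R).
Integrating from C_{R0} to C_R: C_S = (0.0867/0.0939)·ln[(0.0867+0.0939·4.37)/(0.0867+0.0939·2.95)] = 0.9233·ln(0.4970/0.3633) = 0.2895 mol·L⁻¹.
Y_S = C_S/C_{R0} = 0.2895/4.37 = 0.0662.

0.0662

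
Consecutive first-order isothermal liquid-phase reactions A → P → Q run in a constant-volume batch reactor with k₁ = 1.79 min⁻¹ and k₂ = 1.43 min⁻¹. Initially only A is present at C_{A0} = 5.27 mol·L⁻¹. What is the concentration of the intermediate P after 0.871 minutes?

2.03 mol·L⁻¹

For first-order series with pure A initially, C_P(t) = k₁C_{A0}/(k₂−k₁)·(e^(−k₁t) − e^(−k₂t)).
e^(−k₁t) = e^(−1.79×0.871) = e^(−1.559) = 0.2103; e^(−k₂t) = e^(−1.246) = 0.2878.
C_P = 1.79×5.27/(1.43−1.79) × (0.2103−0.2878) = (-26.20)×(-0.07746) = 2.030 mol·L⁻¹.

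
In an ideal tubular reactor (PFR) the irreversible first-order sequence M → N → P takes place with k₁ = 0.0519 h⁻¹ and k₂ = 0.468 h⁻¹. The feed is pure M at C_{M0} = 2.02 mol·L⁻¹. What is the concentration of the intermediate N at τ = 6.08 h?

Solving the coupled first-order balances gives C_N(τ) = [k₁/(k₂−k₁)]·C_{M0}·(e^(−k₁τ) − e^(−k₂τ)).
e^(−k₁τ) = e^(−0.0519×6.08) = e^(−0.3156) = 0.7294; e^(−k₂τ) = e^(−2.845) = 0.05811.
C_N = 0.0519×2.02/(0.468−0.0519) × (0.7294−0.05811) = 0.2520×0.6713 = 0.1691 mol·L⁻¹.

0.169 mol·L⁻¹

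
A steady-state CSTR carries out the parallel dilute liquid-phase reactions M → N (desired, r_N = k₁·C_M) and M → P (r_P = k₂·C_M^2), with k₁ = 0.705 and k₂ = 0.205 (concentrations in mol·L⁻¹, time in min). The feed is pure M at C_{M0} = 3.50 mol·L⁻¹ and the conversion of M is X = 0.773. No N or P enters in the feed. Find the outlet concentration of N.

Exit C_M = C_{M0}(1−X) = 3.50×0.227 = 0.7945 mol·L⁻¹.
In a CSTR the entire volume is at exit conditions, so r_N = 0.705×0.7945 = 0.5601 and r_P = 0.205×0.7945^2 = 0.1294.
Fraction of consumed M going to N: r_N/(r_N+r_P) = 0.8123.
C_N = 0.8123·C_{M0}·X = 0.8123×3.50×0.773 = 2.20 mol·L⁻¹.

2.20 mol·L⁻¹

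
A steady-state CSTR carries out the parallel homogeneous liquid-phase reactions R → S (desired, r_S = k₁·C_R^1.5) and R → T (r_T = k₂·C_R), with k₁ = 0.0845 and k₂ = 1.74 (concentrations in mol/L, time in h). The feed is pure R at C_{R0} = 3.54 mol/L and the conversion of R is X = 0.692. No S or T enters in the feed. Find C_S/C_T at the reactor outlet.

Exit C_R = C_{R0}(1−X) = 3.54×0.308 = 1.090 mol/L.
In a CSTR the entire volume is at exit conditions, so r_S = 0.0845×1.090^1.5 = 0.09620 and r_T = 1.74×1.090 = 1.897.
Overall selectivity = C_S/C_T = r_Sτ/(r_Tτ) = r_S/r_T = 0.0507.

0.0507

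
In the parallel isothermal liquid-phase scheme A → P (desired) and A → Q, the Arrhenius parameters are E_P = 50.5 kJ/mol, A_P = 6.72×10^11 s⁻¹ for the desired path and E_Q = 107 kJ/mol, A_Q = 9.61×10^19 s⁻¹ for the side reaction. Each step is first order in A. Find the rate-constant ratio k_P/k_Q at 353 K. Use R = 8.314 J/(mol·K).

1.60

With equal orders, S_{P/Q} = k_P/k_Q = (A_P/A_Q)·exp[(E_Q−E_P)/(RT)].
(E_Q−E_P)/(RT) = (107−50.5)×10³/(8.314×353) = 56500/2935 = 19.25.
k_P/k_Q = (6.72×10^11/9.61×10^19)·exp(19.25) = 6.993×10^-9 × 2.295×10^8 = 1.60.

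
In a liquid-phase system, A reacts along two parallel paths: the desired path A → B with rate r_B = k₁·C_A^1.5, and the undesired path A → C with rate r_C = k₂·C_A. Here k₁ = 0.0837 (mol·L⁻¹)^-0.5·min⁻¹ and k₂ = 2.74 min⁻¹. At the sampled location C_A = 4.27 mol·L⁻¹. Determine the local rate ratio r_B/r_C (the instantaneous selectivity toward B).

S_{B/C} = r_B/r_C = (k₁·C_A^1.5)/(k₂·C_A) = (k₁/k₂)·C_A^0.5.
= (0.0837×4.270^1.5) / (2.74×4.270) = 0.7385/11.70 = 0.0631.

0.0631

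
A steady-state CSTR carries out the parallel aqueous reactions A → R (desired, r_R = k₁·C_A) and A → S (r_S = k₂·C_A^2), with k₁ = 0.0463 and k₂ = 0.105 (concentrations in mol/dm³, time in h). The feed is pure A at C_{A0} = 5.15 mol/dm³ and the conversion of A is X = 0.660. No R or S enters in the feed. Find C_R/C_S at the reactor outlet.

0.252

Exit C_A = C_{A0}(1−X) = 5.15×0.340 = 1.751 mol/dm³.
In a CSTR the entire volume is at exit conditions, so r_R = 0.0463×1.751 = 0.08107 and r_S = 0.105×1.751^2 = 0.3219.
Overall selectivity = C_R/C_S = r_Rτ/(r_Sτ) = r_R/r_S = 0.252.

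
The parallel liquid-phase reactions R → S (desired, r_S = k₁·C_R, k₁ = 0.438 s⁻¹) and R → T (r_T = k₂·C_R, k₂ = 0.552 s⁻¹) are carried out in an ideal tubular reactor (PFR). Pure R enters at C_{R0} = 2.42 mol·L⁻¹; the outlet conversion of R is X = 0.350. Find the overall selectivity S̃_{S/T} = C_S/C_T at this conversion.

0.793

C_R = C_{R0}(1−X) = 1.573 mol·L⁻¹.
Both paths are first order in R, so the instantaneous fraction to S is constant: dC_S/d(−C_R) = k₁/(k₁+k₂) = 0.4424.
C_S = 0.4424·(C_{R0}−C_R) = 0.4424×0.8470 = 0.375 mol·L⁻¹.
C_T = (C_{R0}−C_R)−C_S = 0.4723 mol·L⁻¹; S̃_{S/T} = 0.3747/0.4723 = 0.793.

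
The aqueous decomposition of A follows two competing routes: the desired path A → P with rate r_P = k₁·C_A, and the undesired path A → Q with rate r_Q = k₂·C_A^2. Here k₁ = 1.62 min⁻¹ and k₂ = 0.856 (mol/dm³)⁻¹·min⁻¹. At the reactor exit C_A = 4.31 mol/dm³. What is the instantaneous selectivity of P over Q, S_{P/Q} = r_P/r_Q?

0.439

S_{P/Q} = r_P/r_Q = (k₁·C_A)/(k₂·C_A^2) = (k₁/k₂)·C_A⁻¹.
= (1.62×4.310) / (0.856×4.310^2) = 6.982/15.90 = 0.439.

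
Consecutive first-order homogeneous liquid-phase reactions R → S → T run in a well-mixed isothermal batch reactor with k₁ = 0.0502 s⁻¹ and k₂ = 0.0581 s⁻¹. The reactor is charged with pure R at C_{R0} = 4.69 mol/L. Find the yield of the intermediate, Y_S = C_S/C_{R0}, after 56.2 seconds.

0.136

For first-order series with pure R initially, C_S(t) = k₁C_{R0}/(k₂−k₁)·(e^(−k₁t) − e^(−k₂t)).
e^(−k₁t) = e^(−0.0502×56.2) = e^(−2.821) = 0.05953; e^(−k₂t) = e^(−3.265) = 0.03819.
C_S = 0.0502×4.69/(0.0581−0.0502) × (0.05953−0.03819) = 29.80×0.02134 = 0.6361 mol/L.
Y_S = C_S/C_{R0} = 0.6361/4.69 = 0.136.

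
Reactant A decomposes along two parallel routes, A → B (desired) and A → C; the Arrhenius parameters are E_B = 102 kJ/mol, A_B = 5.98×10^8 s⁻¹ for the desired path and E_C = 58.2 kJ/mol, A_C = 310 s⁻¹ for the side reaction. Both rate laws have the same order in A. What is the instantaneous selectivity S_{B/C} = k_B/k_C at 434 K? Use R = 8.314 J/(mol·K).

k_B/k_C = (A_B/A_C)·exp[−(E_B−E_C)/(RT)] = (A_B/A_C)·exp[(E_C−E_B)/(RT)].
(E_C−E_B)/(RT) = (58.2−102)×10³/(8.314×434) = -43800/3608 = -12.14.
k_B/k_C = (5.98×10^8/310)·exp(-12.14) = 1.929×10^6 × 5.348×10^-6 = 10.3.
Since E_B > E_C, raising the temperature improves selectivity toward B.

10.3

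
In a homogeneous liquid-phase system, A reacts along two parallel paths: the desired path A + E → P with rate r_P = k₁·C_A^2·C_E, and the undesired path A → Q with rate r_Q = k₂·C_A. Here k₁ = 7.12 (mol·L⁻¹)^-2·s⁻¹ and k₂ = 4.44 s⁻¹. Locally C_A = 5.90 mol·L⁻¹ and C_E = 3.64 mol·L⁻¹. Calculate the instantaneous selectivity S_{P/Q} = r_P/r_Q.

S_{P/Q} = r_P/r_Q = (k₁·C_A^2·C_E)/(k₂·C_A) = (k₁/k₂)·C_A·C_E.
= (7.12×5.900^2×3.640) / (4.44×5.900) = 902.2/26.20 = 34.4.

34.4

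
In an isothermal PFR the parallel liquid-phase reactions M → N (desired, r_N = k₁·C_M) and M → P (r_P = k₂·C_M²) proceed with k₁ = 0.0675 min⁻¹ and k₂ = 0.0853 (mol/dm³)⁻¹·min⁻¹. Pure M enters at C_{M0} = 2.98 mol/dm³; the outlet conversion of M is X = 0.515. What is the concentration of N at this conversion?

0.413 mol/dm³

C_M = C_{M0}(1−X) = 1.445 mol/dm³.
Along a PFR/batch, dC_N/dC_M = −r_N/(r_N+r_P) = −k₁/(k₁+k₂·C_M).
Integrating from C_{M0} to C_M: C_N = (0.0675/0.0853)·ln[(0.0675+0.0853·2.98)/(0.0675+0.0853·1.45)] = 0.7913·ln(0.3217/0.1908) = 0.4134 mol/dm³.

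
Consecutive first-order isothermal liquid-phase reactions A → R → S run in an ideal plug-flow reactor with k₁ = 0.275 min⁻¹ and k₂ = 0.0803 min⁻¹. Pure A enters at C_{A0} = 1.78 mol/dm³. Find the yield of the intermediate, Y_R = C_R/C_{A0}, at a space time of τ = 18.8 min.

The intermediate concentration in a first-order A→B→C sequence is C_R = k₁C_{A0}(e^(−k₁τ) − e^(−k₂τ))/(k₂−k₁).
e^(−k₁τ) = e^(−0.275×18.8) = e^(−5.170) = 0.005685; e^(−k₂τ) = e^(−1.510) = 0.2210.
C_R = 0.275×1.78/(0.0803−0.275) × (0.005685−0.2210) = (-2.514)×(-0.2153) = 0.5413 mol/dm³.
Y_R = C_R/C_{A0} = 0.5413/1.78 = 0.304.

0.304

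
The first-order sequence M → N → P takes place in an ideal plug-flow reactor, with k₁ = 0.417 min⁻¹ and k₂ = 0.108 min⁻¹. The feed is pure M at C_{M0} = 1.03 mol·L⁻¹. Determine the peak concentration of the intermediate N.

0.642 mol·L⁻¹

Evaluating C_N at τ_opt = ln(k₂/k₁)/(k₂−k₁) gives C_{N,max}/C_{M0} = (k₁/k₂)^[k₂/(k₂−k₁)].
= (0.417/0.108)^(0.108/(0.108−0.417)) = (3.861)^(-0.3495) = 0.6236.
C_{N,max} = 0.6236×1.03 = 0.642 mol·L⁻¹.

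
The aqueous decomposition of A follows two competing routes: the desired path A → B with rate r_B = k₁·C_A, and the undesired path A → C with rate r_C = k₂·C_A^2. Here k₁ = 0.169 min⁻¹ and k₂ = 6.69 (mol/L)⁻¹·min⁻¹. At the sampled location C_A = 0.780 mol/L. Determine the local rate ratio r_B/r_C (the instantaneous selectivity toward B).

S_{B/C} = r_B/r_C = (k₁·C_A)/(k₂·C_A^2) = (k₁/k₂)·C_A⁻¹.
= (0.169×0.7800) / (6.69×0.7800^2) = 0.1318/4.070 = 0.0324.
The undesired path is higher order in A, so low C_A (CSTR or dilute feed) favours B.

0.0324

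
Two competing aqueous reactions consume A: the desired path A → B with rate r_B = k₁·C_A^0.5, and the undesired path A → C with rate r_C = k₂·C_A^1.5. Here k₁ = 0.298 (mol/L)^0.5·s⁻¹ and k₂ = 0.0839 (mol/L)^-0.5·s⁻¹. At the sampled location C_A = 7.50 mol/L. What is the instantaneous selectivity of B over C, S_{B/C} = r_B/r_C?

S_{B/C} = r_B/r_C = (k₁·C_A^0.5)/(k₂·C_A^1.5) = (k₁/k₂)·C_A⁻¹.
= (0.298×7.500^0.5) / (0.0839×7.500^1.5) = 0.8161/1.723 = 0.474.
The undesired path is higher order in A, so low C_A (CSTR or dilute feed) favours B.

0.474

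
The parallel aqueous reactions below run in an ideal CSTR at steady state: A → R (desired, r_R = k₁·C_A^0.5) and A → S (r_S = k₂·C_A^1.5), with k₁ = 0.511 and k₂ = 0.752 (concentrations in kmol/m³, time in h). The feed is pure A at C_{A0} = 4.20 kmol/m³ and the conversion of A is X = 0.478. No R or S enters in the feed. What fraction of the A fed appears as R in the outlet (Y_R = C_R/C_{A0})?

0.113

Exit C_A = C_{A0}(1−X) = 4.20×0.522 = 2.192 kmol/m³.
A CSTR operates uniformly at the exit composition, giving r_R = 0.7566 and r_S = 2.441 (each k·C_A^n at C_A = 2.192).
Fraction of consumed A going to R: r_R/(r_R+r_S) = 0.2366.
C_R = 0.2366·C_{A0}·X = 0.2366×4.20×0.478 = 0.475 kmol/m³; Y_R = C_R/C_{A0} = 0.113.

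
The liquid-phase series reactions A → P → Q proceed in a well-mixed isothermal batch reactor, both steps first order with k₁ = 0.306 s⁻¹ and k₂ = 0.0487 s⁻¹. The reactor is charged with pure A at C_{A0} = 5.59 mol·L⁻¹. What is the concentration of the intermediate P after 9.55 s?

3.82 mol·L⁻¹

Solving the coupled first-order balances gives C_P(t) = [k₁/(k₂−k₁)]·C_{A0}·(e^(−k₁t) − e^(−k₂t)).
e^(−k₁t) = e^(−0.306×9.55) = e^(−2.922) = 0.05381; e^(−k₂t) = e^(−0.4651) = 0.6281.
C_P = 0.306×5.59/(0.0487−0.306) × (0.05381−0.6281) = (-6.648)×(-0.5743) = 3.818 mol·L⁻¹.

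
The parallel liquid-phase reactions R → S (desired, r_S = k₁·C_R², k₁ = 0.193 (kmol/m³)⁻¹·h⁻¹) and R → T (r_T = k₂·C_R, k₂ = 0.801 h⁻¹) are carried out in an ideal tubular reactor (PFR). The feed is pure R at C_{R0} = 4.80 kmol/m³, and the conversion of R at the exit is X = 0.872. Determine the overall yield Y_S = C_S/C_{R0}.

0.327

C_R = C_{R0}(1−X) = 0.6144 kmol/m³.
Along a PFR/batch, dC_T/dC_R = −r_T/(r_S+r_T) = −k₂/(k₂+k₁·C_R).
Integrating from C_{R0} to C_R: C_T = (0.801/0.193)·ln[(0.801+0.193·4.80)/(0.801+0.193·0.614)] = 4.150·ln(1.727/0.9196) = 2.617 kmol/m³.
Then C_S = (C_{R0}−C_R) − C_T = 4.186 − 2.617 = 1.569 kmol/m³.
Y_S = C_S/C_{R0} = 1.569/4.80 = 0.327.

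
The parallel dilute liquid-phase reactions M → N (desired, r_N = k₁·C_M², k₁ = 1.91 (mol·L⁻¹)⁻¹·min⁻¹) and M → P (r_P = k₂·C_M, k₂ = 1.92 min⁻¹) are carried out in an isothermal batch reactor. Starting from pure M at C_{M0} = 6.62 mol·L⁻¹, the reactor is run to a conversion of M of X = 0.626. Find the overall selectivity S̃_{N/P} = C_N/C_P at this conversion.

C_M = C_{M0}(1−X) = 2.476 mol·L⁻¹.
Along a PFR/batch, dC_P/dC_M = −r_P/(r_N+r_P) = −k₂/(k₂+k₁·C_M).
Integrating from C_{M0} to C_M: C_P = (1.92/1.91)·ln[(1.92+1.91·6.62)/(1.92+1.91·2.48)] = 1.005·ln(14.56/6.649) = 0.7882 mol·L⁻¹.
Then C_N = (C_{M0}−C_M) − C_P = 4.144 − 0.7882 = 3.356 mol·L⁻¹.
S̃_{N/P} = C_N/C_P = 3.356/0.7882 = 4.26.

4.26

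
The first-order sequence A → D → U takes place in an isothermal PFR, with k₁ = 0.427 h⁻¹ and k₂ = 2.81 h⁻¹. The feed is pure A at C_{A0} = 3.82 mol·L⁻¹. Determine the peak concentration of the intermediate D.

Evaluating C_D at τ_opt = ln(k₂/k₁)/(k₂−k₁) gives C_{D,max}/C_{A0} = (k₁/k₂)^[k₂/(k₂−k₁)].
= (0.427/2.81)^(2.81/(2.81−0.427)) = (0.1520)^(1.179) = 0.1084.
C_{D,max} = 0.1084×3.82 = 0.414 mol·L⁻¹.

0.414 mol·L⁻¹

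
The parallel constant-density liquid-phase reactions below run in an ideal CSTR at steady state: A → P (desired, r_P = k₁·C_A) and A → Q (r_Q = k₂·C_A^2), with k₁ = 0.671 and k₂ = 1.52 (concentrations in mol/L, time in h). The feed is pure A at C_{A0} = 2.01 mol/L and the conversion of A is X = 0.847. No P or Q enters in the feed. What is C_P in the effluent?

Exit C_A = C_{A0}(1−X) = 2.01×0.153 = 0.3075 mol/L.
Rates in a CSTR are evaluated at the outlet concentration: r_P = 0.671×0.3075 = 0.2064, r_Q = 1.52×0.3075^2 = 0.1438.
Fraction of consumed A going to P: r_P/(r_P+r_Q) = 0.5894.
C_P = 0.5894·C_{A0}·X = 0.5894×2.01×0.847 = 1.00 mol/L.

1.00 mol/L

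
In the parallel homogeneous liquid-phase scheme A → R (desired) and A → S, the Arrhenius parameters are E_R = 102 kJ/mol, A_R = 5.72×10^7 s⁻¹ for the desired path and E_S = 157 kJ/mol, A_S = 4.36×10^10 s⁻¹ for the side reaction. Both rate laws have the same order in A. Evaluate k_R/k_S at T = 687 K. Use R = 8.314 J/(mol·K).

With equal orders, S_{R/S} = k_R/k_S = (A_R/A_S)·exp[(E_S−E_R)/(RT)].
(E_S−E_R)/(RT) = (157−102)×10³/(8.314×687) = 55000/5712 = 9.629.
k_R/k_S = (5.72×10^7/4.36×10^10)·exp(9.629) = 0.001312 × 15204 = 19.9.
Since E_R < E_S, lowering the temperature improves selectivity toward R.

19.9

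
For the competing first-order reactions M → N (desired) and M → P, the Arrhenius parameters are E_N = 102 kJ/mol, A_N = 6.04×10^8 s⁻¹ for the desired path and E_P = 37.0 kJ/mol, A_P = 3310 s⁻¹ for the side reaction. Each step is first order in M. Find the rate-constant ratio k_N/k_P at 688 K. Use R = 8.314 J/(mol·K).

With equal orders, S_{N/P} = k_N/k_P = (A_N/A_P)·exp[(E_P−E_N)/(RT)].
(E_P−E_N)/(RT) = (37.0−102)×10³/(8.314×688) = -65000/5720 = -11.36.
k_N/k_P = (6.04×10^8/3310)·exp(-11.36) = 1.825×10^5 × 1.161×10^-5 = 2.12.
Since E_N > E_P, raising the temperature improves selectivity toward N.

2.12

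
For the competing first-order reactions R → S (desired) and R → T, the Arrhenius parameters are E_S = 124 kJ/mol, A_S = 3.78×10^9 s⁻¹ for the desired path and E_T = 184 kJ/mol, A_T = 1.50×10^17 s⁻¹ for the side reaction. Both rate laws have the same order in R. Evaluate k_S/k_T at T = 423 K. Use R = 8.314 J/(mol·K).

k_S/k_T = (A_S/A_T)·exp[−(E_S−E_T)/(RT)] = (A_S/A_T)·exp[(E_T−E_S)/(RT)].
(E_T−E_S)/(RT) = (184−124)×10³/(8.314×423) = 60000/3517 = 17.06.
k_S/k_T = (3.78×10^9/1.50×10^17)·exp(17.06) = 2.520×10^-8 × 2.567×10^7 = 0.647.
Since E_S < E_T, lowering the temperature improves selectivity toward S.

0.647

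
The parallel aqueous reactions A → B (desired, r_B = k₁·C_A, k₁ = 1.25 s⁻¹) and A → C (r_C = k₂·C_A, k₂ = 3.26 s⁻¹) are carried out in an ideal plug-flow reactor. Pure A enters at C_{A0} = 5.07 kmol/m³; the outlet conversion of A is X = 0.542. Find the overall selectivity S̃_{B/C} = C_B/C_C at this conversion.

C_A = C_{A0}(1−X) = 2.322 kmol/m³.
Both paths are first order in A, so the instantaneous fraction to B is constant: dC_B/d(−C_A) = k₁/(k₁+k₂) = 0.2772.
C_B = 0.2772·(C_{A0}−C_A) = 0.2772×2.748 = 0.762 kmol/m³.
C_C = (C_{A0}−C_A)−C_B = 1.986 kmol/m³; S̃_{B/C} = 0.7616/1.986 = 0.383.

0.383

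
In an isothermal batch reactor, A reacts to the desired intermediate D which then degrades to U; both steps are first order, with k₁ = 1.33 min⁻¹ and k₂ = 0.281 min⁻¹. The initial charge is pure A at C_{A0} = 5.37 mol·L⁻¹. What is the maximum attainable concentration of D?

For a first-order series the maximum intermediate yield is C_{D,max}/C_{A0} = (k₁/k₂)^[k₂/(k₂−k₁)].
= (1.33/0.281)^(0.281/(0.281−1.33)) = (4.733)^(-0.2679) = 0.6594.
C_{D,max} = 0.6594×5.37 = 3.54 mol·L⁻¹.

3.54 mol·L⁻¹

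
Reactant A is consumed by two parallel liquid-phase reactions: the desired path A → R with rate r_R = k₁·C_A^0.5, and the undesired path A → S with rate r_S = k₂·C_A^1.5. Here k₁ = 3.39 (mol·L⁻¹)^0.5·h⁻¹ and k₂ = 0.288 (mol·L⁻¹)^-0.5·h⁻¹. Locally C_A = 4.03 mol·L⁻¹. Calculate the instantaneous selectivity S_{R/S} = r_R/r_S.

2.92

S_{R/S} = r_R/r_S = (k₁·C_A^0.5)/(k₂·C_A^1.5) = (k₁/k₂)·C_A⁻¹.
= (3.39×4.030^0.5) / (0.288×4.030^1.5) = 6.805/2.330 = 2.92.
The undesired path is higher order in A, so low C_A (CSTR or dilute feed) favours R.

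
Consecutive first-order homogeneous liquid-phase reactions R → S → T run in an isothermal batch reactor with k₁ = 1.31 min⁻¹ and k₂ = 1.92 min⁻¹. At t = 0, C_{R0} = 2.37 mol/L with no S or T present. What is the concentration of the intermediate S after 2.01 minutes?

Solving the coupled first-order balances gives C_S(t) = [k₁/(k₂−k₁)]·C_{R0}·(e^(−k₁t) − e^(−k₂t)).
e^(−k₁t) = e^(−1.31×2.01) = e^(−2.633) = 0.07186; e^(−k₂t) = e^(−3.859) = 0.02108.
C_S = 1.31×2.37/(1.92−1.31) × (0.07186−0.02108) = 5.090×0.05077 = 0.2584 mol/L.

0.258 mol/L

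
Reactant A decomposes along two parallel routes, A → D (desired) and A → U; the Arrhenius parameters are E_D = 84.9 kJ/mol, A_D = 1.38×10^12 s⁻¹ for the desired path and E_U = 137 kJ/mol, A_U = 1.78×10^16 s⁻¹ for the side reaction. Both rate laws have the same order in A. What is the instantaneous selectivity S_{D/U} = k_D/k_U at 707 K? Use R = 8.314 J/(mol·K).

With equal orders, S_{D/U} = k_D/k_U = (A_D/A_U)·exp[(E_U−E_D)/(RT)].
(E_U−E_D)/(RT) = (137−84.9)×10³/(8.314×707) = 52100/5878 = 8.864.
k_D/k_U = (1.38×10^12/1.78×10^16)·exp(8.864) = 7.753×10^-5 × 7070 = 0.548.
Since E_D < E_U, lowering the temperature improves selectivity toward D.

0.548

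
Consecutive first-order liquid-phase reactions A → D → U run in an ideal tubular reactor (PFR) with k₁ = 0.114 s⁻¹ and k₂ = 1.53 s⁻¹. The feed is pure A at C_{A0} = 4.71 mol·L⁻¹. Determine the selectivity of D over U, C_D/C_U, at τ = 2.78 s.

0.269

The intermediate concentration in a first-order A→B→C sequence is C_D = k₁C_{A0}(e^(−k₁τ) − e^(−k₂τ))/(k₂−k₁).
e^(−k₁τ) = e^(−0.114×2.78) = e^(−0.3169) = 0.7284; e^(−k₂τ) = e^(−4.253) = 0.01422.
C_D = 0.114×4.71/(1.53−0.114) × (0.7284−0.01422) = 0.3792×0.7142 = 0.2708 mol·L⁻¹.
C_A = C_{A0}e^(−k₁τ) = 3.431 mol·L⁻¹, so C_U = C_{A0}−C_A−C_D = 1.008 mol·L⁻¹; C_D/C_U = 0.269.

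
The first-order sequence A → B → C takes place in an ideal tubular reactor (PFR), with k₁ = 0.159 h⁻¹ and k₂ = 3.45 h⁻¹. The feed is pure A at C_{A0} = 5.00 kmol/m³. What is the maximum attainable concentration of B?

0.199 kmol/m³

For a first-order series the maximum intermediate yield is C_{B,max}/C_{A0} = (k₁/k₂)^[k₂/(k₂−k₁)].
= (0.159/3.45)^(3.45/(3.45−0.159)) = (0.04609)^(1.048) = 0.03972.
C_{B,max} = 0.03972×5.00 = 0.199 kmol/m³.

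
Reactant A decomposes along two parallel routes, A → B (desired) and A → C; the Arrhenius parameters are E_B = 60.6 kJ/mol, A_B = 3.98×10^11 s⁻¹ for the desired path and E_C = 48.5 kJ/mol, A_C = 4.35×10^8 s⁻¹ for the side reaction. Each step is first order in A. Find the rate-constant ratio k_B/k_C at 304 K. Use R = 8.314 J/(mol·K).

7.63

Since both paths have the same order in A, the concentration cancels and S_{B/C} = k_B/k_C = (A_B/A_C)·exp[(E_C−E_B)/(RT)].
(E_C−E_B)/(RT) = (48.5−60.6)×10³/(8.314×304) = -12100/2527 = -4.787.
k_B/k_C = (3.98×10^11/4.35×10^8)·exp(-4.787) = 914.9 × 0.008334 = 7.63.
Since E_B > E_C, raising the temperature improves selectivity toward B.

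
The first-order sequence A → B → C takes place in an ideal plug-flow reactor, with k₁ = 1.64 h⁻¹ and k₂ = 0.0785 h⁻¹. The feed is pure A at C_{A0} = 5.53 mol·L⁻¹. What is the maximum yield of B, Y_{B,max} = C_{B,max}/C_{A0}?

0.858

At the optimum, C_{B,max}/C_{A0} = (k₁/k₂)^[k₂/(k₂−k₁)].
= (1.64/0.0785)^(0.0785/(0.0785−1.64)) = (20.89)^(-0.05027) = 0.8583.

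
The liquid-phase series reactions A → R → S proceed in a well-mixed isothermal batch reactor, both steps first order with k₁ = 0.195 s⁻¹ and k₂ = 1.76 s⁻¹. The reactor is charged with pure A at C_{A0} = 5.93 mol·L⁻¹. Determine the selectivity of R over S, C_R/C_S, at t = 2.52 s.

Solving the coupled first-order balances gives C_R(t) = [k₁/(k₂−k₁)]·C_{A0}·(e^(−k₁t) − e^(−k₂t)).
e^(−k₁t) = e^(−0.195×2.52) = e^(−0.4914) = 0.6118; e^(−k₂t) = e^(−4.435) = 0.01185.
C_R = 0.195×5.93/(1.76−0.195) × (0.6118−0.01185) = 0.7389×0.5999 = 0.4433 mol·L⁻¹.
C_A = C_{A0}e^(−k₁t) = 3.628 mol·L⁻¹, so C_S = C_{A0}−C_A−C_R = 1.859 mol·L⁻¹; C_R/C_S = 0.238.

0.238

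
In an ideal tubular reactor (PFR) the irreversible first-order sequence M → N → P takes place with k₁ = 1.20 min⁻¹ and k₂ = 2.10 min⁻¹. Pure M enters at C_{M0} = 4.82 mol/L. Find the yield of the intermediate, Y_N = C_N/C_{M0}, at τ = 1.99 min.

The intermediate concentration in a first-order A→B→C sequence is C_N = k₁C_{M0}(e^(−k₁τ) − e^(−k₂τ))/(k₂−k₁).
e^(−k₁τ) = e^(−1.20×1.99) = e^(−2.388) = 0.09181; e^(−k₂τ) = e^(−4.179) = 0.01531.
C_N = 1.20×4.82/(2.10−1.20) × (0.09181−0.01531) = 6.427×0.07650 = 0.4916 mol/L.
Y_N = C_N/C_{M0} = 0.4916/4.82 = 0.102.

0.102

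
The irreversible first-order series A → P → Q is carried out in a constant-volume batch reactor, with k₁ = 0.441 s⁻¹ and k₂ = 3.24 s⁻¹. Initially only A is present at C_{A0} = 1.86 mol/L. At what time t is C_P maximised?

The intermediate peaks when r₁ = r₂, i.e. k₁e^(−k₁t) = k₂e^(−k₂t), giving t_opt = ln(k₂/k₁)/(k₂−k₁).
= ln(3.24/0.441)/(3.24−0.441) = ln(7.347)/2.799 = 1.994/2.799 = 0.712 s.

0.712 s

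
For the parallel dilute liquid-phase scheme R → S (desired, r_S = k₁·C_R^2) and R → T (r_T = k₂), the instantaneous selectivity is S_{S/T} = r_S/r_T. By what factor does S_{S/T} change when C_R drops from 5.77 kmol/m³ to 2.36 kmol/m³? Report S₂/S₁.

0.167

S_{S/T} = (k₁/k₂)·C_R^2, so S₂/S₁ = (C_{R,2}/C_{R,1})^2.
= (2.36/5.77)^2 = (0.4090)^2 = 0.167.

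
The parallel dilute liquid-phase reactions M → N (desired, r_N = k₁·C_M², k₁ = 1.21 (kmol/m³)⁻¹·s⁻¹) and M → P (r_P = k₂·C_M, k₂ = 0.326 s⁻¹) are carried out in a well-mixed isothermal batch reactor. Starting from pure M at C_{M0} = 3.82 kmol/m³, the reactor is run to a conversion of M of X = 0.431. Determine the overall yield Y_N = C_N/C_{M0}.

0.395

C_M = C_{M0}(1−X) = 2.174 kmol/m³.
Along a PFR/batch, dC_P/dC_M = −r_P/(r_N+r_P) = −k₂/(k₂+k₁·C_M).
Integrating from C_{M0} to C_M: C_P = (0.326/1.21)·ln[(0.326+1.21·3.82)/(0.326+1.21·2.17)] = 0.2694·ln(4.948/2.956) = 0.1388 kmol/m³.
Then C_N = (C_{M0}−C_M) − C_P = 1.646 − 0.1388 = 1.508 kmol/m³.
Y_N = C_N/C_{M0} = 1.508/3.82 = 0.395.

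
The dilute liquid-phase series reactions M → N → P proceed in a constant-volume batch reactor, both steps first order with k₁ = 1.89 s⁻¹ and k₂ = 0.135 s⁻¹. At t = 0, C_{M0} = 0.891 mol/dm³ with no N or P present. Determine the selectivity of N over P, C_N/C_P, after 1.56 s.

6.20

For first-order series with pure M initially, C_N(t) = k₁C_{M0}/(k₂−k₁)·(e^(−k₁t) − e^(−k₂t)).
e^(−k₁t) = e^(−1.89×1.56) = e^(−2.948) = 0.05242; e^(−k₂t) = e^(−0.2106) = 0.8101.
C_N = 1.89×0.891/(0.135−1.89) × (0.05242−0.8101) = (-0.9595)×(-0.7577) = 0.7270 mol/dm³.
C_M = C_{M0}e^(−k₁t) = 0.04671 mol/dm³, so C_P = C_{M0}−C_M−C_N = 0.1173 mol/dm³; C_N/C_P = 6.20.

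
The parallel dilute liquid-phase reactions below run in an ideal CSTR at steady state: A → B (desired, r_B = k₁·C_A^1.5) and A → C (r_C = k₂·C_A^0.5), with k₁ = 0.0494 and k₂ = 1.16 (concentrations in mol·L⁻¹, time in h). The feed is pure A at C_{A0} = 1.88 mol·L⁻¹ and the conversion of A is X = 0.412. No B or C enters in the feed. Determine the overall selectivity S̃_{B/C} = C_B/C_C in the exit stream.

Exit C_A = C_{A0}(1−X) = 1.88×0.588 = 1.105 mol·L⁻¹.
A CSTR operates uniformly at the exit composition, giving r_B = 0.05742 and r_C = 1.220 (each k·C_A^n at C_A = 1.105).
Overall selectivity = C_B/C_C = r_Bτ/(r_Cτ) = r_B/r_C = 0.0471.

0.0471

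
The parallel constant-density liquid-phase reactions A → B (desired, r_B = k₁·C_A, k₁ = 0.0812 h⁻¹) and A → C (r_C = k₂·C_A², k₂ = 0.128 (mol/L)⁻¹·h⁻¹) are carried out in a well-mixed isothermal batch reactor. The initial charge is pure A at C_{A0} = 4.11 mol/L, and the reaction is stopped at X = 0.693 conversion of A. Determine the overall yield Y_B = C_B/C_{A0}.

0.142

C_A = C_{A0}(1−X) = 1.262 mol/L.
Along a PFR/batch, dC_B/dC_A = −r_B/(r_B+r_C) = −k₁/(k₁+k₂·C_A).
Integrating from C_{A0} to C_A: C_B = (0.0812/0.128)·ln[(0.0812+0.128·4.11)/(0.0812+0.128·1.26)] = 0.6344·ln(0.6073/0.2427) = 0.5818 mol/L.
Y_B = C_B/C_{A0} = 0.5818/4.11 = 0.142.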